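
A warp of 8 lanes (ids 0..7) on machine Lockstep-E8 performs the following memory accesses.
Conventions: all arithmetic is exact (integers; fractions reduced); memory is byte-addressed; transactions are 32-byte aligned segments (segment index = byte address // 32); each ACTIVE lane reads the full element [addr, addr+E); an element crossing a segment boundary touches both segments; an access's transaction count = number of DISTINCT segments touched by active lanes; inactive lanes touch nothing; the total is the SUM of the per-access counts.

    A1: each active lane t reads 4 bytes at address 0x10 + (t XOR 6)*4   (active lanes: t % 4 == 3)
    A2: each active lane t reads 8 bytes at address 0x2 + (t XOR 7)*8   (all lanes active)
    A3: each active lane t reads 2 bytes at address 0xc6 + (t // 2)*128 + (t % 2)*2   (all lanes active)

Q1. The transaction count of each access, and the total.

A1: 2 transactions
A2: 3 transactions
A3: 4 transactions

Answer: 2,3,4; total 9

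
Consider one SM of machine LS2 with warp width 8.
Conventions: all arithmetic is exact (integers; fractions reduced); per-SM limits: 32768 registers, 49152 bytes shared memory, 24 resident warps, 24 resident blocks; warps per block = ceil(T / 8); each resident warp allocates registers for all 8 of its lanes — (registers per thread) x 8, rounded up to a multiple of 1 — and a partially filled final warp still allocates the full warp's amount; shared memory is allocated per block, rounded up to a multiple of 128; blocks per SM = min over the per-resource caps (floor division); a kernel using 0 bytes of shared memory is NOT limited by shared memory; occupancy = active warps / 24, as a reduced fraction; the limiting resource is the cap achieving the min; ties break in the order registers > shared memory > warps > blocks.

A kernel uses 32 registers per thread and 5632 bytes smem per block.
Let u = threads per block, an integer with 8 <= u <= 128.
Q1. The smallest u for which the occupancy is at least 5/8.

Answer: u = 9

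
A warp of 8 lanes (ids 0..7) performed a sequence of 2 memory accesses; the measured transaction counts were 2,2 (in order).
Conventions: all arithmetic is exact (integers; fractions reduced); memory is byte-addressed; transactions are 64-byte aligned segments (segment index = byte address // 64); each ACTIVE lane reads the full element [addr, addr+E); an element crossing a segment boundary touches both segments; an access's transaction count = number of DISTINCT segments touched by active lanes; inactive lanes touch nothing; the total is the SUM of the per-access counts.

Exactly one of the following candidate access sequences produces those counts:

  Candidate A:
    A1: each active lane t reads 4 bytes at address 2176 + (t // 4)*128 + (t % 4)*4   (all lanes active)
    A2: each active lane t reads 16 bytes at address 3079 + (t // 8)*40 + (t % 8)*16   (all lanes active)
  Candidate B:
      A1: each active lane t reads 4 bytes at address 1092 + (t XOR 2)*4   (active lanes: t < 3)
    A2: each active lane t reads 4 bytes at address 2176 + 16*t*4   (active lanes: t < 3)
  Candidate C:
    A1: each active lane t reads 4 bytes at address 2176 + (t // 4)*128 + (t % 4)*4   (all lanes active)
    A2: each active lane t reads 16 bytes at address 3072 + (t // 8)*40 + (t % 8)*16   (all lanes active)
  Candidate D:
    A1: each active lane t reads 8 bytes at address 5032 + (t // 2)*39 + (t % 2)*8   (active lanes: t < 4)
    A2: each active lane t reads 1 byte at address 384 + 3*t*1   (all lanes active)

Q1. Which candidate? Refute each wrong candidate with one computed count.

A: A2 gives 3 transactions, not 2
B: A1 gives 1 transaction, not 2
D: A2 gives 1 transaction, not 2
C: all counts match (2,2)

Answer: C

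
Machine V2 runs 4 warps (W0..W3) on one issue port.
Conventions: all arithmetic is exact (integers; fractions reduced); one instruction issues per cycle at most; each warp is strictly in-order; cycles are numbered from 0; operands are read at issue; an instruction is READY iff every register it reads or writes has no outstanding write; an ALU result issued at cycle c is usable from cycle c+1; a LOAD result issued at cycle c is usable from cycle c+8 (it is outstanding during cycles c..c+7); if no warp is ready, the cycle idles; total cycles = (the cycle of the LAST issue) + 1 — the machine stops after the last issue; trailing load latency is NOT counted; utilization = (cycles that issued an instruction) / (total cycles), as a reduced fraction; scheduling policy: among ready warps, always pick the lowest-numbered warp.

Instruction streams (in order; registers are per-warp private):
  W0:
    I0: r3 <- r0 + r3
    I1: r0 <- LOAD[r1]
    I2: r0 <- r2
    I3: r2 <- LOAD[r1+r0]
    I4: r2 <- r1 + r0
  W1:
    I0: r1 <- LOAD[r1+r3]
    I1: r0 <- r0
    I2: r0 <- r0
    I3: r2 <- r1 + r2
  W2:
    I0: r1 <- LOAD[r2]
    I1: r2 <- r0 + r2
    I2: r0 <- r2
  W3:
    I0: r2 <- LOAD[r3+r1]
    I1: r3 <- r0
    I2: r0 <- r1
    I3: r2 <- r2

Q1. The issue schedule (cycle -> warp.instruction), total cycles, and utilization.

cycle 0: W0.I0
cycle 1: W0.I1
cycle 2: W1.I0
cycle 3: W1.I1
cycle 4: W1.I2
cycle 5: W2.I0
cycle 6: W2.I1
cycle 7: W2.I2
cycle 8: W3.I0
cycle 9: W0.I2
cycle 10: W0.I3
cycle 11: W1.I3
cycle 12: W3.I1
cycle 13: W3.I2
cycle 14: idle
cycle 15: idle
cycle 16: W3.I3
cycle 17: idle
cycle 18: W0.I4

Answer: 19 cycles, utilization 16/19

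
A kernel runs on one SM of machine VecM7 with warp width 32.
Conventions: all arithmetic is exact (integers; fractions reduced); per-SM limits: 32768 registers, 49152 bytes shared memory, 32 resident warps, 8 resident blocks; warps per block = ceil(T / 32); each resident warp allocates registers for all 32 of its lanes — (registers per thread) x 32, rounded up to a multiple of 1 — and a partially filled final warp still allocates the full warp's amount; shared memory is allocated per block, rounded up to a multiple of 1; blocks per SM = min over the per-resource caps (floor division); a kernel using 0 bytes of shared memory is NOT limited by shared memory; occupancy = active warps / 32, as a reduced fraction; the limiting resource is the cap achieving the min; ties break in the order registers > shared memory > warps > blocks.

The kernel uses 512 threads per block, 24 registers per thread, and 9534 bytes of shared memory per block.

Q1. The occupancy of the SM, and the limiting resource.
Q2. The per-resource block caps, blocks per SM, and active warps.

Answer: occupancy 1, limited by registers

registers: 2 blocks
shared memory: 5 blocks
warps: 2 blocks
blocks: 8 blocks

Answer: 2 blocks, 32 active warps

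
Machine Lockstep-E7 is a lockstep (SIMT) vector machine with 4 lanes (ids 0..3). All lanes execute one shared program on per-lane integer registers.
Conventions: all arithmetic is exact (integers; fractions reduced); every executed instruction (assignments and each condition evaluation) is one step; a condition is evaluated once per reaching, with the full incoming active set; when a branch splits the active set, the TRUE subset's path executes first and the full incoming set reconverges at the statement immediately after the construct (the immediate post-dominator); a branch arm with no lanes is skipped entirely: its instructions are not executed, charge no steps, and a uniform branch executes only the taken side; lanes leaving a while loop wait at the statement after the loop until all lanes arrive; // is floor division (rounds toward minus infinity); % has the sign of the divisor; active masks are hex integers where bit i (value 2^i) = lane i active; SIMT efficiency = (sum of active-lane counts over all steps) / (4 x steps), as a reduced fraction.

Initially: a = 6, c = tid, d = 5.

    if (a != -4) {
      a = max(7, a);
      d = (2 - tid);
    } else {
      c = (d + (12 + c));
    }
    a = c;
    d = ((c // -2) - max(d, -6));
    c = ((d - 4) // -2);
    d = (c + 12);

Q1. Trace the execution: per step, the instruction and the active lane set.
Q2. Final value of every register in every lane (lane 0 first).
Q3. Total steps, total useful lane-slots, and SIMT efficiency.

step 0: eval (a != -4)               0xf
step 1: a <- max(7, a)               0xf
step 2: d <- (2 - tid)               0xf
step 3: a <- c                       0xf
step 4: d <- ((c // -2) - max(d, -6)) 0xf
step 5: c <- ((d - 4) // -2)         0xf
step 6: d <- (c + 12)                0xf

Answer: 7 steps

a: 0,1,2,3
c: 3,3,2,2
d: 15,15,14,14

steps = 7; useful = 28; efficiency = 28/28 = 1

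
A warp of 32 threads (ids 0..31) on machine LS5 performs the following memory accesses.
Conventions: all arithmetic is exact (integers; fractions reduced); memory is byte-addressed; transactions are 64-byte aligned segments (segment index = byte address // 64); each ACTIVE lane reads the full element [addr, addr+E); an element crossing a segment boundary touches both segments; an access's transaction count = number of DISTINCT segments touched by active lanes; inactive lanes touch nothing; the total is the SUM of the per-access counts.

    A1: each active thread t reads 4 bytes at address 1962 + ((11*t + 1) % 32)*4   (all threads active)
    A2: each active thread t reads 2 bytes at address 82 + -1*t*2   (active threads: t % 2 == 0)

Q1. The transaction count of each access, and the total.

A1: 3 transactions
A2: 2 transactions

Answer: 3,2; total 5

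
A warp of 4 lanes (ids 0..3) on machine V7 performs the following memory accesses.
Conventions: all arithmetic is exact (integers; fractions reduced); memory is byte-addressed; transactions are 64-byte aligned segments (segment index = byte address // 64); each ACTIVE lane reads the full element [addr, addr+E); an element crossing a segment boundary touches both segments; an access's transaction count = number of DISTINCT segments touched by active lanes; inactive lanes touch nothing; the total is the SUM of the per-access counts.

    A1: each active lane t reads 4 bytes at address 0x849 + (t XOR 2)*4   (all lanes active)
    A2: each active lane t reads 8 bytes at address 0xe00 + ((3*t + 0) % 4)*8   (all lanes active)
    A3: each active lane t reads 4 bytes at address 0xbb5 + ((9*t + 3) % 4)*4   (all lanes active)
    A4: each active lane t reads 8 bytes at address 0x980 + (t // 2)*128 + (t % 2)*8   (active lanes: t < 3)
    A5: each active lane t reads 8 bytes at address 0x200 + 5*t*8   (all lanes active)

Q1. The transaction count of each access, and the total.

A1: 1 transaction
A2: 1 transaction
A3: 2 transactions
A4: 2 transactions
A5: 2 transactions

Answer: 1,1,2,2,2; total 8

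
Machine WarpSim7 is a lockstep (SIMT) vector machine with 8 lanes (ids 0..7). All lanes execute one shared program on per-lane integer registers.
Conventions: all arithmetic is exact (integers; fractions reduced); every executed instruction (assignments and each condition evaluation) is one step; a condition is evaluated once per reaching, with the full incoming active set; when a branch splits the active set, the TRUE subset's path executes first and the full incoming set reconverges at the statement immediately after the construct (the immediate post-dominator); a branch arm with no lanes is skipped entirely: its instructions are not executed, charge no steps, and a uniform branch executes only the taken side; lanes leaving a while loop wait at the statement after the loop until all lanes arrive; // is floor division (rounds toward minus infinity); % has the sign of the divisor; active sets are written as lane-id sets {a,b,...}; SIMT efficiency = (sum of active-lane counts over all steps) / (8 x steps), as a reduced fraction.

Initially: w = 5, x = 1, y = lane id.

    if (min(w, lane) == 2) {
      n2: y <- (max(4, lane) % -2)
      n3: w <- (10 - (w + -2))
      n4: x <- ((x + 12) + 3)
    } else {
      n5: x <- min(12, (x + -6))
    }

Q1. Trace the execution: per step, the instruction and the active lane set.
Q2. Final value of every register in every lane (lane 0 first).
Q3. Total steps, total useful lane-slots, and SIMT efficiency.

step 0: eval (min(w, lane) == 2)     {0,1,2,3,4,5,6,7}
step 1: y <- (max(4, lane) % -2)     {2}
step 2: w <- (10 - (w + -2))         {2}
step 3: x <- ((x + 12) + 3)          {2}
step 4: x <- min(12, (x + -6))       {0,1,3,4,5,6,7}

Answer: 5 steps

w: 5,5,7,5,5,5,5,5
x: -5,-5,16,-5,-5,-5,-5,-5
y: 0,1,0,3,4,5,6,7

steps = 5; useful = 18; efficiency = 18/40 = 9/20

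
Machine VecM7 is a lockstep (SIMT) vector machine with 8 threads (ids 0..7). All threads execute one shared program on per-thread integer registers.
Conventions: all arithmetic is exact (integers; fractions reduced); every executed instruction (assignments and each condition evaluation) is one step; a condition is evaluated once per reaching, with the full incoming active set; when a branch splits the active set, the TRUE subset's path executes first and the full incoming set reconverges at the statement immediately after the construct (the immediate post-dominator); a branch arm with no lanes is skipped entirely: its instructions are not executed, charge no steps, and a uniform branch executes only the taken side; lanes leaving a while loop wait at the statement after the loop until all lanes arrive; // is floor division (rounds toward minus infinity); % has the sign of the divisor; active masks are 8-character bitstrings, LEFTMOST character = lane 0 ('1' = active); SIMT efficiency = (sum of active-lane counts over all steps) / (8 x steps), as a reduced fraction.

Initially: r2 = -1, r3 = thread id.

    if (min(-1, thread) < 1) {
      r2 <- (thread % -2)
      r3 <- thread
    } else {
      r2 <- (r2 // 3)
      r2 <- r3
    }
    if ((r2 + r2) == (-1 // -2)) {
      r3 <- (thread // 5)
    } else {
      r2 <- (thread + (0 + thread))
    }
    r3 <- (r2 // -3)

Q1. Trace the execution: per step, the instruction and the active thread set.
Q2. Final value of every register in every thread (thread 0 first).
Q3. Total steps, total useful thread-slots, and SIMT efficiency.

step 0: eval (min(-1, thread) < 1)   11111111
step 1: r2 <- (thread % -2)          11111111
step 2: r3 <- thread                 11111111
step 3: eval ((r2 + r2) == (-1 // -2)) 11111111
step 4: r3 <- (thread // 5)          10101010
step 5: r2 <- (thread + (0 + thread)) 01010101
step 6: r3 <- (r2 // -3)             11111111

Answer: 7 steps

r2: 0,2,0,6,0,10,0,14
r3: 0,-1,0,-2,0,-4,0,-5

steps = 7; useful = 48; efficiency = 48/56 = 6/7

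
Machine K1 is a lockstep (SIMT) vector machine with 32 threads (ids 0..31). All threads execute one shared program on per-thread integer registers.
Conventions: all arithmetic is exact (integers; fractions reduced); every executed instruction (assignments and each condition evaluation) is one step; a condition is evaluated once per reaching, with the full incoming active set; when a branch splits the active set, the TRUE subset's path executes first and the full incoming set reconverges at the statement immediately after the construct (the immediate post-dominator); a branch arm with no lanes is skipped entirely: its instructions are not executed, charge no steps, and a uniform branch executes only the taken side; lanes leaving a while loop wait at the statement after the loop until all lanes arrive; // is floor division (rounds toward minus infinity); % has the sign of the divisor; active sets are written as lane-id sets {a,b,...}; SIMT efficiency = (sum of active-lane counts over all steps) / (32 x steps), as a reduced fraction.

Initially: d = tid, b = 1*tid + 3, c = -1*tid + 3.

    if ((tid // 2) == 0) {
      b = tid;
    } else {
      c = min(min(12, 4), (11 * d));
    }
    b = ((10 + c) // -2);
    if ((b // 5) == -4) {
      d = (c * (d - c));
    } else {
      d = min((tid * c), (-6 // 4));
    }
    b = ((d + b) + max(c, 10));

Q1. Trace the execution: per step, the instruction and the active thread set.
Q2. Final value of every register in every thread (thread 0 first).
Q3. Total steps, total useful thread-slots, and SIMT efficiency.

step 0: eval ((tid // 2) == 0)       {0,1,2,3,4,5,6,7,8,9,10,11,12,13,14,15,16,17,18,19,20,21,22,23,24,25,26,27,28,29,30,31}
step 1: b <- tid                     {0,1}
step 2: c <- min(min(12, 4), (11 * d)) {2,3,4,5,6,7,8,9,10,11,12,13,14,15,16,17,18,19,20,21,22,23,24,25,26,27,28,29,30,31}
step 3: b <- ((10 + c) // -2)        {0,1,2,3,4,5,6,7,8,9,10,11,12,13,14,15,16,17,18,19,20,21,22,23,24,25,26,27,28,29,30,31}
step 4: eval ((b // 5) == -4)        {0,1,2,3,4,5,6,7,8,9,10,11,12,13,14,15,16,17,18,19,20,21,22,23,24,25,26,27,28,29,30,31}
step 5: d <- min((tid * c), (-6 // 4)) {0,1,2,3,4,5,6,7,8,9,10,11,12,13,14,15,16,17,18,19,20,21,22,23,24,25,26,27,28,29,30,31}
step 6: b <- ((d + b) + max(c, 10))  {0,1,2,3,4,5,6,7,8,9,10,11,12,13,14,15,16,17,18,19,20,21,22,23,24,25,26,27,28,29,30,31}

Answer: 7 steps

d: -2,-2,-2,-2,-2,-2,-2,-2,-2,-2,-2,-2,-2,-2,-2,-2,-2,-2,-2,-2,-2,-2,-2,-2,-2,-2,-2,-2,-2,-2,-2,-2
b: 1,2,1,1,1,1,1,1,1,1,1,1,1,1,1,1,1,1,1,1,1,1,1,1,1,1,1,1,1,1,1,1
c: 3,2,4,4,4,4,4,4,4,4,4,4,4,4,4,4,4,4,4,4,4,4,4,4,4,4,4,4,4,4,4,4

steps = 7; useful = 192; efficiency = 192/224 = 6/7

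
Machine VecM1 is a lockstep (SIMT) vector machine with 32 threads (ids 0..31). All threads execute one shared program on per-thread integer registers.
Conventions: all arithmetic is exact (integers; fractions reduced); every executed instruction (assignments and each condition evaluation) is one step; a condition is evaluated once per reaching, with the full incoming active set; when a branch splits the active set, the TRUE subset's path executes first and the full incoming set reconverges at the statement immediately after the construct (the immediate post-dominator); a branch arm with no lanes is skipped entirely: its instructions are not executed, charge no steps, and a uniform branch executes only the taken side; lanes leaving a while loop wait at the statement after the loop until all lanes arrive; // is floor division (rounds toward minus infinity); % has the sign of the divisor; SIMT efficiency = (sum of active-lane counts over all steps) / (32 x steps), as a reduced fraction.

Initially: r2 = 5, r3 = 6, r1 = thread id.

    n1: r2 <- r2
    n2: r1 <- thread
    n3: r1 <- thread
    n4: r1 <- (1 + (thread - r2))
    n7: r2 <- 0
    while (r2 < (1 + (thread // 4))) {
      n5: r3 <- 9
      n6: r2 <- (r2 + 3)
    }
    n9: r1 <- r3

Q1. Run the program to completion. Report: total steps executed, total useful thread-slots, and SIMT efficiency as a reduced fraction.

Answer: 16 steps, 404 useful, 101/128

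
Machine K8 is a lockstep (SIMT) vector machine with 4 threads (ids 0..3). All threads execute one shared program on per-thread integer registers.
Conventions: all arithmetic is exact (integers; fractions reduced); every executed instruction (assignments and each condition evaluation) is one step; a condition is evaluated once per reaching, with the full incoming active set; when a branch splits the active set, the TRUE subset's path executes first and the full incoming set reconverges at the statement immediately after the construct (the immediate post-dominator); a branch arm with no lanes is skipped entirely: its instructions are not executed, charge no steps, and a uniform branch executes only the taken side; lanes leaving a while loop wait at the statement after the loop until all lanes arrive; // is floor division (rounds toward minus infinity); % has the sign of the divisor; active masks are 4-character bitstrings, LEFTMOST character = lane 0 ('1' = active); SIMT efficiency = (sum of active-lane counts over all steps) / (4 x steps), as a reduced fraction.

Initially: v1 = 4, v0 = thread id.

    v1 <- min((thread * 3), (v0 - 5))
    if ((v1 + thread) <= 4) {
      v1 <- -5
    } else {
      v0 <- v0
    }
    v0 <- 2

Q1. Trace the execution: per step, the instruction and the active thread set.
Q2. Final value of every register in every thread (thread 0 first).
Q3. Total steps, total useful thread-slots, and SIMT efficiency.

step 0: v1 <- min((thread * 3), (v0 - 5)) 1111
step 1: eval ((v1 + thread) <= 4)    1111
step 2: v1 <- -5                     1111
step 3: v0 <- 2                      1111

Answer: 4 steps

v1: -5,-5,-5,-5
v0: 2,2,2,2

steps = 4; useful = 16; efficiency = 16/16 = 1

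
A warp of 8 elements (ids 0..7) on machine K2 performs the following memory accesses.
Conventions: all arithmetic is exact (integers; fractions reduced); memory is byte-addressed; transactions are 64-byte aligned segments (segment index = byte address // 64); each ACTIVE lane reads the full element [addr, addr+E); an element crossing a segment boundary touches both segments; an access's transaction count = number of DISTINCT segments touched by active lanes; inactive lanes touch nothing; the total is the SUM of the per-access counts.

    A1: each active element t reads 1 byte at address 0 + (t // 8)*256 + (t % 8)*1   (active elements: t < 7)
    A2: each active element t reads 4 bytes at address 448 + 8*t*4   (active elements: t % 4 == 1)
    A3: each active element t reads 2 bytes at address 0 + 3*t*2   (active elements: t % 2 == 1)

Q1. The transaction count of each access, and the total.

A1: 1 transaction
A2: 2 transactions
A3: 1 transaction

Answer: 1,2,1; total 4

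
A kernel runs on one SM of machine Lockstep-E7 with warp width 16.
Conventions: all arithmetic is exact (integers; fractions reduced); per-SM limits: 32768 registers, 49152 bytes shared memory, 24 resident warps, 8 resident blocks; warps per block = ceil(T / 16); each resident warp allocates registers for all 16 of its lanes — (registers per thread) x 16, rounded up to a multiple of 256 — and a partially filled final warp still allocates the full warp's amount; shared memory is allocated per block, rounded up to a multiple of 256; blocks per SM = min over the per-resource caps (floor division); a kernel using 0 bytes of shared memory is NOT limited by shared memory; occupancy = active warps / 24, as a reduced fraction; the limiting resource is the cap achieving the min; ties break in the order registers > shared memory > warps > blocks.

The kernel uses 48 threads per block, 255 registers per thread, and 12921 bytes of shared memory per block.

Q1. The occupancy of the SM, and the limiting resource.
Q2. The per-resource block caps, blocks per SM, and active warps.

Answer: occupancy 1/4, limited by registers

registers: 2 blocks
shared memory: 3 blocks
warps: 8 blocks
blocks: 8 blocks

Answer: 2 blocks, 6 active warps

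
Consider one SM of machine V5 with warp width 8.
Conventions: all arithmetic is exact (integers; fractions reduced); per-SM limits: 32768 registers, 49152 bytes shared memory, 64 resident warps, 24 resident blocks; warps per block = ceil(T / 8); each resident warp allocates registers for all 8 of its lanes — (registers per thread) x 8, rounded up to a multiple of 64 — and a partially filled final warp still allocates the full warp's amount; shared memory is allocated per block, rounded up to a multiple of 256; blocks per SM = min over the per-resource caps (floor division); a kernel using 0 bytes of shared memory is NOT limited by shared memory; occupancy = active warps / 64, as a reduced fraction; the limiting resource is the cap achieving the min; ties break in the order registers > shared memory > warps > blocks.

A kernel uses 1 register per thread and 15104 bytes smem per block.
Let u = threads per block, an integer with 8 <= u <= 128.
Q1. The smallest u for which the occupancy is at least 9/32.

Answer: u = 41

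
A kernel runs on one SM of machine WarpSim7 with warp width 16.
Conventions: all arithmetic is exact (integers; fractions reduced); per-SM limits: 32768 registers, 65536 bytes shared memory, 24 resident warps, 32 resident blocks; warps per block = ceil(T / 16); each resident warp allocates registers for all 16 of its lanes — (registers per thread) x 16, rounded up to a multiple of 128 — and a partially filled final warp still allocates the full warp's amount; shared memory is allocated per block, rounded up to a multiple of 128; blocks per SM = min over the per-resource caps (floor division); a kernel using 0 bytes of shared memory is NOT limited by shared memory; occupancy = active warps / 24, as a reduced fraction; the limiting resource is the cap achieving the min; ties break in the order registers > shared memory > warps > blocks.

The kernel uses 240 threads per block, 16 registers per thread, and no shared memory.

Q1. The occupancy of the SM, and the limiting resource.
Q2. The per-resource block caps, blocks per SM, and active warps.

Answer: occupancy 5/8, limited by warps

registers: 8 blocks
shared memory: no limit (kernel uses none)
warps: 1 block
blocks: 32 blocks

Answer: 1 block, 15 active warps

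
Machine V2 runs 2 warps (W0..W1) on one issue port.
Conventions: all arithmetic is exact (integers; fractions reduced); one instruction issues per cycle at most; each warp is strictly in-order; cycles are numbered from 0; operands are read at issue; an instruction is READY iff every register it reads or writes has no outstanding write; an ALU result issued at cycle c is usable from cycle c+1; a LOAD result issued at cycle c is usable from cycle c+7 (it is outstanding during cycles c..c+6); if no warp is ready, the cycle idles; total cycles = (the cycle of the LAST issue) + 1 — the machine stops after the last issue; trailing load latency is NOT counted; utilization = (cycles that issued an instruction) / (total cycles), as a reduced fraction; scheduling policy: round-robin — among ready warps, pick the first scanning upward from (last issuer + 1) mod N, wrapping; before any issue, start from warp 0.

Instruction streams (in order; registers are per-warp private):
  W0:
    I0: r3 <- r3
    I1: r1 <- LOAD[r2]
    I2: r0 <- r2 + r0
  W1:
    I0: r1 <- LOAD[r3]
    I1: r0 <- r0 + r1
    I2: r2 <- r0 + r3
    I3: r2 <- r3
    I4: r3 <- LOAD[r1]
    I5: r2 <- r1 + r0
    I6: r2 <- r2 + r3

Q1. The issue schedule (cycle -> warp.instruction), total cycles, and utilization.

cycle 0: W0.I0
cycle 1: W1.I0
cycle 2: W0.I1
cycle 3: W0.I2
cycle 4: idle
cycle 5: idle
cycle 6: idle
cycle 7: idle
cycle 8: W1.I1
cycle 9: W1.I2
cycle 10: W1.I3
cycle 11: W1.I4
cycle 12: W1.I5
cycle 13: idle
cycle 14: idle
cycle 15: idle
cycle 16: idle
cycle 17: idle
cycle 18: W1.I6

Answer: 19 cycles, utilization 10/19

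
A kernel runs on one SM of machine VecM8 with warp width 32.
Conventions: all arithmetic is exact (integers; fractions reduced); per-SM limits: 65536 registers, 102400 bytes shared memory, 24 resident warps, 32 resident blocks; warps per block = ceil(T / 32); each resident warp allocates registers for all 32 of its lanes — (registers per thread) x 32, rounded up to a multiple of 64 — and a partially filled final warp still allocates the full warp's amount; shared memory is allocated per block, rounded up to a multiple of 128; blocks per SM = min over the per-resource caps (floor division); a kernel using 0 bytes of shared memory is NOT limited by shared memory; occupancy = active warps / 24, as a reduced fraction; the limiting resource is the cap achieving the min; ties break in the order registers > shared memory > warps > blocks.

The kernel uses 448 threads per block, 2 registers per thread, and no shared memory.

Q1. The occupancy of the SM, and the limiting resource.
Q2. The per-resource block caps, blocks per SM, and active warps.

Answer: occupancy 7/12, limited by warps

registers: 73 blocks
shared memory: no limit (kernel uses none)
warps: 1 block
blocks: 32 blocks

Answer: 1 block, 14 active warps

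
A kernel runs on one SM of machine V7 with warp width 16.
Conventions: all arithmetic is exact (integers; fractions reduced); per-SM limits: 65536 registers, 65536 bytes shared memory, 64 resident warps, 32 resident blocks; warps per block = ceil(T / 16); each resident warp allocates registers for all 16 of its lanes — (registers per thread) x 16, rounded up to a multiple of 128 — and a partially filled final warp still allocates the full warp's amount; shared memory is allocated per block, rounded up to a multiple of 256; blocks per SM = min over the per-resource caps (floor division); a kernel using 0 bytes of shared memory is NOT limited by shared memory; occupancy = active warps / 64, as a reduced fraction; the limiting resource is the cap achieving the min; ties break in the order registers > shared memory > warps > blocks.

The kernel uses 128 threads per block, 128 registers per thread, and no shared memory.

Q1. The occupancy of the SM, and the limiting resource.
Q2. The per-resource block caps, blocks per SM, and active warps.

Answer: occupancy 1/2, limited by registers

registers: 4 blocks
shared memory: no limit (kernel uses none)
warps: 8 blocks
blocks: 32 blocks

Answer: 4 blocks, 32 active warps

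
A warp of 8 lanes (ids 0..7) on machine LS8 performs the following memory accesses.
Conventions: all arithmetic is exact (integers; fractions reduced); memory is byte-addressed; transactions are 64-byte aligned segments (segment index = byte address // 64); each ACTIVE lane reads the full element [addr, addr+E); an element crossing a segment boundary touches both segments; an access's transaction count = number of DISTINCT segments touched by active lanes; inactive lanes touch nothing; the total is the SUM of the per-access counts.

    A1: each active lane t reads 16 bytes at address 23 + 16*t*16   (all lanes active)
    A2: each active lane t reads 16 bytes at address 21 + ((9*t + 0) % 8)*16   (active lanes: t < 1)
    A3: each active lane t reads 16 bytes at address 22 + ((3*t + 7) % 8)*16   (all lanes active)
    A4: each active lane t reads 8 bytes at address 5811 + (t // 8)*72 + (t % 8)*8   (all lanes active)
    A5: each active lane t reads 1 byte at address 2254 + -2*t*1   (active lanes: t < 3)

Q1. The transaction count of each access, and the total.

A1: 8 transactions
A2: 1 transaction
A3: 3 transactions
A4: 2 transactions
A5: 1 transaction

Answer: 8,1,3,2,1; total 15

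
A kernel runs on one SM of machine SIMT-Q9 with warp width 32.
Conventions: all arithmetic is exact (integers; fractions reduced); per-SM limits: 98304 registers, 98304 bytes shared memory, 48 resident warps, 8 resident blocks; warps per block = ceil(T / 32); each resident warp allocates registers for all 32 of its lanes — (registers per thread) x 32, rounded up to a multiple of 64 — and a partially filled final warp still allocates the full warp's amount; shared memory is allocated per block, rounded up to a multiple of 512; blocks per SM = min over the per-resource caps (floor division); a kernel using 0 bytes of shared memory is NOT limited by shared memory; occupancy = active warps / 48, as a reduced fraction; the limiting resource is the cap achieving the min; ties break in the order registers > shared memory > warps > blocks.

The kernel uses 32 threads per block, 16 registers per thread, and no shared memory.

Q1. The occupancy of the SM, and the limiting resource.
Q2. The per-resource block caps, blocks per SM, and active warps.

Answer: occupancy 1/6, limited by blocks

registers: 192 blocks
shared memory: no limit (kernel uses none)
warps: 48 blocks
blocks: 8 blocks

Answer: 8 blocks, 8 active warps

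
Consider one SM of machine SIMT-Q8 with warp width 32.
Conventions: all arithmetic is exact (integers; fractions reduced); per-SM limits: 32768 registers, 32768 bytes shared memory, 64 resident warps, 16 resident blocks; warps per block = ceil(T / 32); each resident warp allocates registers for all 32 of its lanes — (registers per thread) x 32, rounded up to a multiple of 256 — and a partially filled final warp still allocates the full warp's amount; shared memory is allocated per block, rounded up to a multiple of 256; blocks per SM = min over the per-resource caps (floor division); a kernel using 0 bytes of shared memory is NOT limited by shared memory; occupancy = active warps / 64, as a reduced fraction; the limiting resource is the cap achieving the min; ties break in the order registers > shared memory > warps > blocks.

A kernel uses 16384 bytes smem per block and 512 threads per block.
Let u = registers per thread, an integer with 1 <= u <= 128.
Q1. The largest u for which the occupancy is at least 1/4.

Answer: u = 64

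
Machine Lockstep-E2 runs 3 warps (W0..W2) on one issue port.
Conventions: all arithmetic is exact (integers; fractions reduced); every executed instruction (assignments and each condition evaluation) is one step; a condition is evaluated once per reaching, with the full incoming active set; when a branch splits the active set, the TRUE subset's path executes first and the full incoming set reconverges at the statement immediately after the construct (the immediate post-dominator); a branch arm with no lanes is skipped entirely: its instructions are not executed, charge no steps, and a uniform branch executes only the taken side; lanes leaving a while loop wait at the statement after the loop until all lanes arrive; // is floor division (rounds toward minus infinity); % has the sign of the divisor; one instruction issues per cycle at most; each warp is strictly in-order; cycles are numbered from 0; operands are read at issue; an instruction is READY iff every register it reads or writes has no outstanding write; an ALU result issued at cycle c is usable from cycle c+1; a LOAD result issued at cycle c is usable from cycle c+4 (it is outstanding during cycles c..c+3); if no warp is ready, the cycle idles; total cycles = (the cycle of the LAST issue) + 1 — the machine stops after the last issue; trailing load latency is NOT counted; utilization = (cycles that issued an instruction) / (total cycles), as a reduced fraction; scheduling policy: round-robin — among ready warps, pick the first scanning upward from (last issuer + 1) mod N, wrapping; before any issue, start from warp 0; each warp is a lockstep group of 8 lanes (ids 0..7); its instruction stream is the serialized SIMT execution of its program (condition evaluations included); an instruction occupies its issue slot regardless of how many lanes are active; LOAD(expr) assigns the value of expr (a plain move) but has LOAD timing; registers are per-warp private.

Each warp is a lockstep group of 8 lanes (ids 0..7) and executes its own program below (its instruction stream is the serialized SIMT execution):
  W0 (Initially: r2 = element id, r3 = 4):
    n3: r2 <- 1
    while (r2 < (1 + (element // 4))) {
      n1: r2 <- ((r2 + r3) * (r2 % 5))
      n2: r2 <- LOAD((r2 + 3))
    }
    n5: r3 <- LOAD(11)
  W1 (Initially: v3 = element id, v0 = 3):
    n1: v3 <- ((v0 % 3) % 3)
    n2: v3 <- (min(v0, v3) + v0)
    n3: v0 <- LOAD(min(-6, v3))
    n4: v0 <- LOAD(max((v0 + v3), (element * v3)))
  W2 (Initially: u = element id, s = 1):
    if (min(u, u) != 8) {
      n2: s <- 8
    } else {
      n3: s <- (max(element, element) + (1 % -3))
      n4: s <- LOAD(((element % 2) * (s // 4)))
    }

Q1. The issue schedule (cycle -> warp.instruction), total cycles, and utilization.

cycle 0: W0.I0
cycle 1: W1.I0
cycle 2: W2.I0
cycle 3: W0.I1
cycle 4: W1.I1
cycle 5: W2.I1
cycle 6: W0.I2
cycle 7: W1.I2
cycle 8: W0.I3
cycle 9: idle
cycle 10: idle
cycle 11: W1.I3
cycle 12: W0.I4
cycle 13: W0.I5

Answer: 14 cycles, utilization 6/7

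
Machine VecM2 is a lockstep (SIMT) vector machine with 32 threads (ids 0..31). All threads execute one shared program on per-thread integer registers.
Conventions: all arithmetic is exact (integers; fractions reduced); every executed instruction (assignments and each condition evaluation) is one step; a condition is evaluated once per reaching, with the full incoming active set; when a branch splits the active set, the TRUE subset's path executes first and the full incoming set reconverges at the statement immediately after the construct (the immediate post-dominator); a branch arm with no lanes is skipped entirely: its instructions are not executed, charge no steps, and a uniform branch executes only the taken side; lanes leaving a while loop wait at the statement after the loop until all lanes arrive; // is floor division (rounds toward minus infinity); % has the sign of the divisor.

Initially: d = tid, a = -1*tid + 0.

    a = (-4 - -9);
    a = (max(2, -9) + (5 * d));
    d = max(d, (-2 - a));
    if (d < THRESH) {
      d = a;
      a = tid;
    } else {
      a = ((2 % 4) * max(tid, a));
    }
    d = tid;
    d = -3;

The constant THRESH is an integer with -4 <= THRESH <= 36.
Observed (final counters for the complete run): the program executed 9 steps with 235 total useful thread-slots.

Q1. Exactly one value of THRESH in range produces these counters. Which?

Answer: THRESH = 11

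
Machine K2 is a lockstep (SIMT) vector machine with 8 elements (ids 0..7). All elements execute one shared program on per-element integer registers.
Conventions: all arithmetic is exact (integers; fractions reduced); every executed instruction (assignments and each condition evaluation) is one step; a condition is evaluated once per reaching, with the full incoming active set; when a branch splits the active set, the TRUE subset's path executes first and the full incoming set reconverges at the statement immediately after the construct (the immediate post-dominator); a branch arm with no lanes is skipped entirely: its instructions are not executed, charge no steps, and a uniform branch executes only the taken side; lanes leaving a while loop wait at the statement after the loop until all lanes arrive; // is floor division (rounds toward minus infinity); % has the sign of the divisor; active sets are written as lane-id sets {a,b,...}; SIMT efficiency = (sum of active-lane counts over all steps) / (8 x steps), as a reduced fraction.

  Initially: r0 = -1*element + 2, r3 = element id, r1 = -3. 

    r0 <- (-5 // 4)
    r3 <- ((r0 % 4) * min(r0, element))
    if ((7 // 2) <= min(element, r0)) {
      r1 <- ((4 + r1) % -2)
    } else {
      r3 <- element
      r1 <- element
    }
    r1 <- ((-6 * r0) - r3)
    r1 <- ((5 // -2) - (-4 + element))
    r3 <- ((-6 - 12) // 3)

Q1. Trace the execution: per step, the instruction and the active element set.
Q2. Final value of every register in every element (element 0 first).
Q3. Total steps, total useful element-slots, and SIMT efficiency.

step 0: r0 <- (-5 // 4)              {0,1,2,3,4,5,6,7}
step 1: r3 <- ((r0 % 4) * min(r0, element)) {0,1,2,3,4,5,6,7}
step 2: eval ((7 // 2) <= min(element, r0)) {0,1,2,3,4,5,6,7}
step 3: r3 <- element                {0,1,2,3,4,5,6,7}
step 4: r1 <- element                {0,1,2,3,4,5,6,7}
step 5: r1 <- ((-6 * r0) - r3)       {0,1,2,3,4,5,6,7}
step 6: r1 <- ((5 // -2) - (-4 + element)) {0,1,2,3,4,5,6,7}
step 7: r3 <- ((-6 - 12) // 3)       {0,1,2,3,4,5,6,7}

Answer: 8 steps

r0: -2,-2,-2,-2,-2,-2,-2,-2
r3: -6,-6,-6,-6,-6,-6,-6,-6
r1: 1,0,-1,-2,-3,-4,-5,-6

steps = 8; useful = 64; efficiency = 64/64 = 1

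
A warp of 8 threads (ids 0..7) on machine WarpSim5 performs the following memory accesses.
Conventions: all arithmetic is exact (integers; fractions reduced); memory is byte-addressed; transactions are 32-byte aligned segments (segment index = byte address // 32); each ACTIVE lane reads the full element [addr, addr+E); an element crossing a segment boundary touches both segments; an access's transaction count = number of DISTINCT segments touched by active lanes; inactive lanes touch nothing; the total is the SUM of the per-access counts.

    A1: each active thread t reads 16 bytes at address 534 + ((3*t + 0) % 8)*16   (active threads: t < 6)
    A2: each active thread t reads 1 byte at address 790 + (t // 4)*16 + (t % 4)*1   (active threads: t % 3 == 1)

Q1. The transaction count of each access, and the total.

A1: 5 transactions
A2: 2 transactions

Answer: 5,2; total 7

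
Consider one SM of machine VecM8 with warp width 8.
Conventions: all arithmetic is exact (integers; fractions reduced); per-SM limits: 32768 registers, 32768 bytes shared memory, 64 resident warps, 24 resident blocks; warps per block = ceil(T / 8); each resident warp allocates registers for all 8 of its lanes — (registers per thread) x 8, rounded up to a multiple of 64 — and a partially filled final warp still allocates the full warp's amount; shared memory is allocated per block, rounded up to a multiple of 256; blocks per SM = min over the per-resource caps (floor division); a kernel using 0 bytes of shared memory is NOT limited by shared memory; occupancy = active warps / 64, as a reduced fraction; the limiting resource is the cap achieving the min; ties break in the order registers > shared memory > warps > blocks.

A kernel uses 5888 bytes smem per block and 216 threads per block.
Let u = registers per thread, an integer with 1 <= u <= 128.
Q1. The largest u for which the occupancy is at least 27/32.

Answer: u = 72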